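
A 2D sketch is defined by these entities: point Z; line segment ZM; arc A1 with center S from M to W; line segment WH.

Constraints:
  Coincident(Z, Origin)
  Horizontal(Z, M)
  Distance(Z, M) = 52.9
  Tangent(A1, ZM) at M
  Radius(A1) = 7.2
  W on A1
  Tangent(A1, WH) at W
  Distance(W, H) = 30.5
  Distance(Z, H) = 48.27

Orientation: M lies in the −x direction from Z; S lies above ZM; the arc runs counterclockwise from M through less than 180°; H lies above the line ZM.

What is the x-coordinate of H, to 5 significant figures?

-35.182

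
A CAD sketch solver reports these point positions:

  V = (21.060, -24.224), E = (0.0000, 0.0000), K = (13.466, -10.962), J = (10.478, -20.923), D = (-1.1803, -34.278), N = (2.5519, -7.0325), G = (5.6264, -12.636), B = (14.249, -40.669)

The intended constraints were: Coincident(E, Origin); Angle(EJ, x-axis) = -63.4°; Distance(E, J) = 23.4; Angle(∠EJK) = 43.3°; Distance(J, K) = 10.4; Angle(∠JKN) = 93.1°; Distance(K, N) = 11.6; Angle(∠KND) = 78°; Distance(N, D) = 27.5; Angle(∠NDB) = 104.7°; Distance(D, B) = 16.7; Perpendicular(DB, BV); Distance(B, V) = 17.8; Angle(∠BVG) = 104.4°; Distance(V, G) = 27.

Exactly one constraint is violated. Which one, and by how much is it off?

Distance(V, G) = 27 — off by 7.70.

E = (0.00, 0.00) ✓; EJ at -63.40° ✓; |EJ| = 23.40 ✓; ∠EJK = 43.30° ✓; |JK| = 10.40 ✓; ∠JKN = 93.10° ✓; |KN| = 11.60 ✓; ∠KND = 78.00° ✓; |ND| = 27.50 ✓; ∠NDB = 104.7° ✓; |DB| = 16.70 ✓; ∠(DB, BV) = 90.00° ✓; |BV| = 17.80 ✓; ∠BVG = 104.4° ✓; |VG| = 19.30 ✗.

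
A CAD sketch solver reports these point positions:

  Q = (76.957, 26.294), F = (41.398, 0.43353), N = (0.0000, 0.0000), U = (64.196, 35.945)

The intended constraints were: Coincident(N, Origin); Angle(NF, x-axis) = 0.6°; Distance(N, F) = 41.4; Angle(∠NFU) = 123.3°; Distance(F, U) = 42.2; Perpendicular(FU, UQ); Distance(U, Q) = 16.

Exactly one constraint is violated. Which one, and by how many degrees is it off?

Perpendicular(FU, UQ) — off by 4.40°.

N = (0.00, 0.00) ✓; NF at 0.6000° ✓; |NF| = 41.40 ✓; ∠NFU = 123.3° ✓; |FU| = 42.20 ✓; ∠(FU, UQ) = 94.40° ✗; |UQ| = 16.00 ✓.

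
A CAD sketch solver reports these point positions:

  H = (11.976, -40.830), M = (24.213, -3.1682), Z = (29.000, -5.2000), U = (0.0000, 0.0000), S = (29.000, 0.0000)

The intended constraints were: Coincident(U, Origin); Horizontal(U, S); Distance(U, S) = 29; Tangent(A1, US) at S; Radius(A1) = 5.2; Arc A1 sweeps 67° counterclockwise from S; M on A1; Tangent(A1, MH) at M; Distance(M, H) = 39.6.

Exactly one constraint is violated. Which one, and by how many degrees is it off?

Tangent(A1, MH) at M — off by 5.00°.

U = (0.00, 0.00) ✓; U.y = 0.00, S.y = 0.00 ✓; |US| = 29.00 ✓; ∠(ZS, SU) = 90.00° ✓; |ZS| = 5.200 ✓; bearing(Z→M) − bearing(Z→S) = 67.00° ✓; |ZM| = 5.200 ✓; ∠(ZM, MH) = 85.00° ✗; |MH| = 39.60 ✓.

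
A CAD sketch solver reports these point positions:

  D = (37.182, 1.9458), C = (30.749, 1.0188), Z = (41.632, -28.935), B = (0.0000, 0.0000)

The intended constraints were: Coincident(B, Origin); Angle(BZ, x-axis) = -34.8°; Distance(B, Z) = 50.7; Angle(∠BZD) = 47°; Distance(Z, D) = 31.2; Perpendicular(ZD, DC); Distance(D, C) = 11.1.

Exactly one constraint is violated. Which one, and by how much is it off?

Distance(D, C) = 11.1 — off by 4.60.

B = (0.00, 0.00) ✓; BZ at -34.80° ✓; |BZ| = 50.70 ✓; ∠BZD = 47.00° ✓; |ZD| = 31.20 ✓; ∠(ZD, DC) = 90.00° ✓; |DC| = 6.499 ✗.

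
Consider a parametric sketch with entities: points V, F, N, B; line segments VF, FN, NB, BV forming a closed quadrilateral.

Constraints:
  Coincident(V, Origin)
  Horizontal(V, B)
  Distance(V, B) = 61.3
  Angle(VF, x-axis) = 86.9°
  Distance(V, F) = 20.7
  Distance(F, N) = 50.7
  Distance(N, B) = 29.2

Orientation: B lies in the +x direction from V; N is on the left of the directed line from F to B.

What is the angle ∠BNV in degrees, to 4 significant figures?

81.77°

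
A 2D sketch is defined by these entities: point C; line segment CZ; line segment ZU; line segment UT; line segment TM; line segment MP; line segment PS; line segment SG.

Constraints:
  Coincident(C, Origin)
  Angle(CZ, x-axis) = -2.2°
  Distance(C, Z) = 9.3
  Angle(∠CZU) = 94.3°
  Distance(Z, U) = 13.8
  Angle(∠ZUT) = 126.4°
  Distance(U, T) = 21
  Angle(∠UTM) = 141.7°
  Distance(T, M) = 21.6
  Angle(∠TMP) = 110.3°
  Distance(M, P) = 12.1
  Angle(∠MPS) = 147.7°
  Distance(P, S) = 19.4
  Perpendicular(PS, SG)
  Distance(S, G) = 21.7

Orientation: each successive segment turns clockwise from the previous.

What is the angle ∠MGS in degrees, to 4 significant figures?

62.79°

C is at the origin; CZ runs at -2.2° with length 9.3, so Z = (9.293, -0.3570). ∠CZU = 94.3° gives ZU at -87.90° from the x-axis; with |ZU| = 13.8, U = (9.799, -14.15). ∠ZUT = 126.4° gives UT at -141.5° from the x-axis; with |UT| = 21.0, T = (-6.636, -27.22). ∠UTM = 141.7° gives TM at -179.8° from the x-axis; with |TM| = 21.6, M = (-28.24, -27.30). ∠TMP = 110.3° gives MP at 110.5° from the x-axis; with |MP| = 12.1, P = (-32.47, -15.96). ∠MPS = 147.7° gives PS at 78.20° from the x-axis; with |PS| = 19.4, S = (-28.51, 3.028). PS ⟂ SG, so SG runs at -11.80°; with |SG| = 21.7, G = (-7.265, -1.410). Then cos ∠MGS = GM·GS / (|GM||GS|), giving 62.79°.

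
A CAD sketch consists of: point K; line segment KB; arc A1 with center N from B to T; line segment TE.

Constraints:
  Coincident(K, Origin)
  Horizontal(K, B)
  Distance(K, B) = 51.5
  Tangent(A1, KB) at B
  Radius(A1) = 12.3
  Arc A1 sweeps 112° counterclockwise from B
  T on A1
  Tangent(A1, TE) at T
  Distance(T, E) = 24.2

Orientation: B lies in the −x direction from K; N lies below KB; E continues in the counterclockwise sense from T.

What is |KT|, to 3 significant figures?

65.1

A1 meets KB tangentially, so NB is at right angles to KB, so N = B + (0, -12.3) = (-51.5, -12.3). On A1, B sits at bearing 90° from N; a 112° counterclockwise sweep puts T at bearing 202°, so T = N + 12.3·(cos 202°, sin 202°) = (-62.9, -16.9). Then |KT| = |T − K| = 65.1.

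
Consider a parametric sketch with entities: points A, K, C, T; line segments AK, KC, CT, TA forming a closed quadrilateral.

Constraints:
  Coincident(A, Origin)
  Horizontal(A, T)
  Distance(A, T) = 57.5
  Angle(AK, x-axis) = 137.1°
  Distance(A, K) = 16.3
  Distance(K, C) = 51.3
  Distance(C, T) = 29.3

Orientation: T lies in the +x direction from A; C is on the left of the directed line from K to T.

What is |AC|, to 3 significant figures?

44.1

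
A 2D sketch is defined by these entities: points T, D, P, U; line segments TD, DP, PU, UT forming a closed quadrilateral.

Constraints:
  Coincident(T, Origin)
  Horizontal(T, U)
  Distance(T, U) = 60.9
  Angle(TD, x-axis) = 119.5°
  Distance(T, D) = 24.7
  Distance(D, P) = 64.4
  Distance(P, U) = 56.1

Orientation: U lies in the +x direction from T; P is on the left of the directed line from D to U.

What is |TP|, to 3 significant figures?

69.1

T is at the origin; TU is horizontal with |TU| = 60.9 and U in +x, so U = (60.9, 0). TD runs at 119.5° with |TD| = 24.7, so D = (-12.2, 21.5). P is determined by |DP| = 64.4 and |PU| = 56.1 together: it lies at the intersection of circle(D, 64.4) and circle(U, 56.1). With |DU| = 76.2, the foot of the radical line on DU is 44.6 from D and the perpendicular offset is √(64.4² − 44.6²) = 46.4. Taking the left-of-DU solution: P = (43.8, 53.4).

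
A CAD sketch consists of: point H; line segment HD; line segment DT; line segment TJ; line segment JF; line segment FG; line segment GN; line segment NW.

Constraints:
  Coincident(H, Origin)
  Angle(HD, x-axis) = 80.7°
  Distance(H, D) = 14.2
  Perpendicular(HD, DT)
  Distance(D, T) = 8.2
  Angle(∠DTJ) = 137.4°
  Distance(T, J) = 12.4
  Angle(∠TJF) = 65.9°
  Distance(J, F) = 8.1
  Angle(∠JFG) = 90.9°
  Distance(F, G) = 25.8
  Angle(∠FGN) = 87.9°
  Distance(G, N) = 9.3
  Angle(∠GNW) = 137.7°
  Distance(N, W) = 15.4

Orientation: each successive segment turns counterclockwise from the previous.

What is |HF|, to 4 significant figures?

10.23

∠DTJ = 137.4° gives TJ at -146.7° from the x-axis; with |TJ| = 12.4, J = (-16.16, 8.531). ∠TJF = 65.9° gives JF at -32.60° from the x-axis; with |JF| = 8.1, F = (-9.338, 4.167). Then |HF| = |F − H| = 10.23.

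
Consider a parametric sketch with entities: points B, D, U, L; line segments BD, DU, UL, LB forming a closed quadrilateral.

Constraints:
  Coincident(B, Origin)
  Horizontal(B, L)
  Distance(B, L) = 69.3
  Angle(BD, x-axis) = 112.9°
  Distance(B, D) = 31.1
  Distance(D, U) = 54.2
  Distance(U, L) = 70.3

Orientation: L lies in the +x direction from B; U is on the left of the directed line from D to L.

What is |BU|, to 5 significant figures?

67.922

B is at the origin; BL is horizontal with |BL| = 69.3 and L in +x, so L = (69.3, 0). BD runs at 112.9° with |BD| = 31.1, so D = (-12.102, 28.649). U is determined by |DU| = 54.2 and |UL| = 70.3 together: it lies at the intersection of circle(D, 54.2) and circle(L, 70.3). With |DL| = 86.296, the foot of the radical line on DL is 31.534 from D and the perpendicular offset is √(54.2² − 31.534²) = 44.082. Taking the left-of-DL solution: U = (32.279, 59.762).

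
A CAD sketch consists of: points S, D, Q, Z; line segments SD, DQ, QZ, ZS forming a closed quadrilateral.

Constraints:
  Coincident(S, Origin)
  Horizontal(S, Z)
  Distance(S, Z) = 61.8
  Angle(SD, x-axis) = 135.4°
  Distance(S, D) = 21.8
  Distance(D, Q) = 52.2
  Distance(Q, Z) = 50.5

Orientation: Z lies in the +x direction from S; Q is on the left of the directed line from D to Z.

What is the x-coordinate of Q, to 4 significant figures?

30.62

Checks: |DQ| = 52.20 ✓; |QZ| = 50.50 ✓.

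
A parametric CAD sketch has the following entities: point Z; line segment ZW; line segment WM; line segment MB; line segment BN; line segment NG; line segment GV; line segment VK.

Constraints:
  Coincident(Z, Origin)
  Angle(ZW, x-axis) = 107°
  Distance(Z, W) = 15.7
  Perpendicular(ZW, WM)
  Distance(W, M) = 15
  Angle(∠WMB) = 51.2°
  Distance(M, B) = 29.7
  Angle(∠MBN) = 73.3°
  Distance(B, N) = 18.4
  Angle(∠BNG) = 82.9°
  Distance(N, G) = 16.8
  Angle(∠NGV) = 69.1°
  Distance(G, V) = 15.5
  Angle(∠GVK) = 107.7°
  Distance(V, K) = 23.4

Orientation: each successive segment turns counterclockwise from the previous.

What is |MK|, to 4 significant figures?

42.11

Z is at the origin; ZW runs at 107.0° with length 15.7, so W = (-4.590, 15.01). The perpendicularity gives WM at right angles to ZW, so WM runs at -163.0°; with |WM| = 15.0, M = (-18.93, 10.63). ∠WMB = 51.2° gives MB at -34.20° from the x-axis; with |MB| = 29.7, B = (5.629, -6.065). ∠MBN = 73.3° gives BN at 72.50° from the x-axis; with |BN| = 18.4, N = (11.16, 11.48). ∠BNG = 82.9° gives NG at 169.6° from the x-axis; with |NG| = 16.8, G = (-5.362, 14.52). ∠NGV = 69.1° gives GV at -79.50° from the x-axis; with |GV| = 15.5, V = (-2.537, -0.7248). ∠GVK = 107.7° gives VK at -7.200° from the x-axis; with |VK| = 23.4, K = (20.68, -3.658). Then |MK| = |K − M| = 42.11.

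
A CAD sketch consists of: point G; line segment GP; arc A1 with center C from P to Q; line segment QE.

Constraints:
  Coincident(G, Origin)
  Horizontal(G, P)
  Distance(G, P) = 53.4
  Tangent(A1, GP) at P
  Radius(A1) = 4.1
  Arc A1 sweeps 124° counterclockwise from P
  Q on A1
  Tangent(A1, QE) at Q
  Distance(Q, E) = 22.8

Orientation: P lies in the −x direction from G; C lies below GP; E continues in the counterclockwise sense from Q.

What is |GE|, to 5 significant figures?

50.795

G is at the origin; GP is horizontal with |GP| = 53.4 and P on the −x side, so P = (-53.400, 0.0000). The tangent condition forces CP to be normal to GP, so C = P + (0, -4.1) = (-53.400, -4.1000). On A1, P sits at bearing 90° from C; a 124° counterclockwise sweep puts Q at bearing 214°, so Q = C + 4.1·(cos 214°, sin 214°) = (-56.799, -6.3927). Since A1 is tangent to QE there, CQ ⟂ QE, so QE runs along (−sin 214°, cos 214°); with |QE| = 22.8, E = (-44.049, -25.295). Then |GE| = |E − G| = 50.795.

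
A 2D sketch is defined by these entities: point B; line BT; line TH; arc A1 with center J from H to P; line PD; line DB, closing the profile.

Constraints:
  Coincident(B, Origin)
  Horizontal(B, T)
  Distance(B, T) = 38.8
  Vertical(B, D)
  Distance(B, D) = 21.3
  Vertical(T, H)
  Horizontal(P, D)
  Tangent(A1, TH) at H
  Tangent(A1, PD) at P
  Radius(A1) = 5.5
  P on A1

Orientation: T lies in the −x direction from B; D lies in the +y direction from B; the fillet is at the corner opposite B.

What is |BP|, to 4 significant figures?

39.53

B is at the origin; BT is horizontal with |BT| = 38.8 and T on the −x side, so T = (-38.80, 0.000). BD is vertical with |BD| = 21.3 and D on the +y side, so D = (0.000, 21.30). The virtual corner opposite B is at (-38.80, 21.30). A1 meets TH tangentially, so JH is at right angles to TH and since A1 is tangent to PD there, JP ⟂ PD, with radius 5.5, so the center J sits 5.5 in from both sides at J = (-33.30, 15.80). That places the tangent points at H = (-38.80, 15.80) on TH and P = (-33.30, 21.30) on PD. Then |BP| = |P − B| = 39.53.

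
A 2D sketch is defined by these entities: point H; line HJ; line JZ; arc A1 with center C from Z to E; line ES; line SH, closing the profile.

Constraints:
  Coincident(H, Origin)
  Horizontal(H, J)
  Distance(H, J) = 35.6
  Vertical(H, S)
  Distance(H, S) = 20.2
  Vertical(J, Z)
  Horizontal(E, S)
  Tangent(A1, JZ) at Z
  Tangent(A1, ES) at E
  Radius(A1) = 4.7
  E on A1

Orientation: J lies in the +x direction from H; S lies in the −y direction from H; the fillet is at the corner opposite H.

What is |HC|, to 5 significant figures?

34.570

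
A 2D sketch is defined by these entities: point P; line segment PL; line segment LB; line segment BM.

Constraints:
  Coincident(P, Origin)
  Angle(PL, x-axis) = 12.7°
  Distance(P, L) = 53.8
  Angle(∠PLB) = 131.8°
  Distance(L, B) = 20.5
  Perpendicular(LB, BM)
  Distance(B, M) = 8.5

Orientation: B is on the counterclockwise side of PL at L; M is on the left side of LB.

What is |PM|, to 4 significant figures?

64.62

P is at the origin; PL runs at 12.7° with length 53.8, so L = 53.8·(cos 12.7°, sin 12.7°) = (52.48, 11.83). ∠PLB = 131.8°, so LB runs at 12.7° + (180° − 131.8°) = 60.90° from the x-axis; with |LB| = 20.5, B = L + 20.5·(cos 60.90°, sin 60.90°) = (62.45, 29.74). LB ⟂ BM; with |BM| = 8.5 on the left of LB, M = B + 8.5·(-0.8738, 0.4863) = (55.03, 33.87). Then |PM| = |M − P| = 64.62.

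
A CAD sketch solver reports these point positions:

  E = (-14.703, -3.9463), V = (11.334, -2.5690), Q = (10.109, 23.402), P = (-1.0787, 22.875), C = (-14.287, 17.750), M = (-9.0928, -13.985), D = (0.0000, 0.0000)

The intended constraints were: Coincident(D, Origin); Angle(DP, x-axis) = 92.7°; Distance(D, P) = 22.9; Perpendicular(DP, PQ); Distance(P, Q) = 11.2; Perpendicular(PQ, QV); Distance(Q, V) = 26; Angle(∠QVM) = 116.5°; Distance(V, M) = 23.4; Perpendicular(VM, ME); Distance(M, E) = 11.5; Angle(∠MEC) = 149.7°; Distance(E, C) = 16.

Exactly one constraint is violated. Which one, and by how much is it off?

Distance(E, C) = 16 — off by 5.70.

D = (0.00, 0.00) ✓; DP at 92.70° ✓; |DP| = 22.90 ✓; ∠(DP, PQ) = 90.00° ✓; |PQ| = 11.20 ✓; ∠(PQ, QV) = 90.00° ✓; |QV| = 26.00 ✓; ∠QVM = 116.5° ✓; |VM| = 23.40 ✓; ∠(VM, ME) = 90.00° ✓; |ME| = 11.50 ✓; ∠MEC = 149.7° ✓; |EC| = 21.70 ✗.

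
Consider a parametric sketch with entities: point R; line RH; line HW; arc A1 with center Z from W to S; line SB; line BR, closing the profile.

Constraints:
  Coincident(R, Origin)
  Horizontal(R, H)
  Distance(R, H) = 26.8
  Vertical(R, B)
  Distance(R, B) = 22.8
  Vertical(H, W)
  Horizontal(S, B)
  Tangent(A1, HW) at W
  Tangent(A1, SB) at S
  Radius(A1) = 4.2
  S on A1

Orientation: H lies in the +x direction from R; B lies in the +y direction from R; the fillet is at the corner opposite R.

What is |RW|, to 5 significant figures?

32.622

R is at the origin; R and H share the same y with |RH| = 26.8 and H on the +x side, so H = (26.800, 0.0000). R and B share the same x with |RB| = 22.8 and B on the +y side, so B = (0.0000, 22.800). The virtual corner opposite R is at (26.800, 22.800). Tangency of A1 to HW means the radius ZW is perpendicular to HW and since A1 is tangent to SB there, ZS ⟂ SB, with radius 4.2, so the center Z sits 4.2 in from both sides at Z = (22.600, 18.600). That places the tangent points at W = (26.800, 18.600) on HW and S = (22.600, 22.800) on SB. Then |RW| = |W − R| = 32.622.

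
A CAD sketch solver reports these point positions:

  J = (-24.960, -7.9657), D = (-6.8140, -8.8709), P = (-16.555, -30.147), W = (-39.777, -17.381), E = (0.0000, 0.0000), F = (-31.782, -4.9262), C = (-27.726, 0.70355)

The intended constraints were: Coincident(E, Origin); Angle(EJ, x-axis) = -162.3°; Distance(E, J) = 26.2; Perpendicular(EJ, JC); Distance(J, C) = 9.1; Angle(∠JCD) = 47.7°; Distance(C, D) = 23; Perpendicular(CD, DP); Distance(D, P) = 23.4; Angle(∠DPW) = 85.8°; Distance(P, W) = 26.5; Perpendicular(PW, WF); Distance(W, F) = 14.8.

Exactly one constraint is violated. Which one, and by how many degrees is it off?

Perpendicular(PW, WF) — off by 3.90°.

E = (0.00, 0.00) ✓; EJ at -162.3° ✓; |EJ| = 26.20 ✓; ∠(EJ, JC) = 90.00° ✓; |JC| = 9.100 ✓; ∠JCD = 47.70° ✓; |CD| = 23.00 ✓; ∠(CD, DP) = 90.00° ✓; |DP| = 23.40 ✓; ∠DPW = 85.80° ✓; |PW| = 26.50 ✓; ∠(PW, WF) = 93.90° ✗; |WF| = 14.80 ✓.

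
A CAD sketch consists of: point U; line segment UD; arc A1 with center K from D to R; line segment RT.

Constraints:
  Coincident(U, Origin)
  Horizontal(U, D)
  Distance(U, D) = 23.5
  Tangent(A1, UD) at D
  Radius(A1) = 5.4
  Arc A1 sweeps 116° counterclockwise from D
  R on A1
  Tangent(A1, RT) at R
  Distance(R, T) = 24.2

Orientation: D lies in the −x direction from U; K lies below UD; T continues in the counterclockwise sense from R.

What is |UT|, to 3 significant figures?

34.4

U is at the origin; U and D share the same y with |UD| = 23.5 and D on the −x side, so D = (-23.5, 0.00). A1 meets UD tangentially, so KD is at right angles to UD, so K = D + (0, -5.4) = (-23.5, -5.40). On A1, D sits at bearing 90° from K; a 116° counterclockwise sweep puts R at bearing 206°, so R = K + 5.4·(cos 206°, sin 206°) = (-28.4, -7.77). The tangent condition forces KR to be normal to RT, so RT runs along (−sin 206°, cos 206°); with |RT| = 24.2, T = (-17.7, -29.5). Then |UT| = |T − U| = 34.4.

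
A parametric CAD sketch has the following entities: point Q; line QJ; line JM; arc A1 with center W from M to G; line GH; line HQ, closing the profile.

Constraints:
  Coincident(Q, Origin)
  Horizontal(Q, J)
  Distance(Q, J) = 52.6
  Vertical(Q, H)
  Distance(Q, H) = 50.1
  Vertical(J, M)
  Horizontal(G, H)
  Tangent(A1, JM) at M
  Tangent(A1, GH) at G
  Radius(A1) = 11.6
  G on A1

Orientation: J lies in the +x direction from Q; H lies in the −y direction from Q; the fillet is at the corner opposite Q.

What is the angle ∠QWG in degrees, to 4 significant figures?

133.2°

Q is at the origin; QJ is horizontal with |QJ| = 52.6 and J on the +x side, so J = (52.60, 0.000). Q and H share the same x with |QH| = 50.1 and H on the −y side, so H = (0.000, -50.10). The virtual corner opposite Q is at (52.60, -50.10). Since A1 is tangent to JM there, WM ⟂ JM and the tangent condition forces WG to be normal to GH, with radius 11.6, so the center W sits 11.6 in from both sides at W = (41.00, -38.50). That places the tangent points at M = (52.60, -38.50) on JM and G = (41.00, -50.10) on GH. Then cos ∠QWG = WQ·WG / (|WQ||WG|), giving 133.2°.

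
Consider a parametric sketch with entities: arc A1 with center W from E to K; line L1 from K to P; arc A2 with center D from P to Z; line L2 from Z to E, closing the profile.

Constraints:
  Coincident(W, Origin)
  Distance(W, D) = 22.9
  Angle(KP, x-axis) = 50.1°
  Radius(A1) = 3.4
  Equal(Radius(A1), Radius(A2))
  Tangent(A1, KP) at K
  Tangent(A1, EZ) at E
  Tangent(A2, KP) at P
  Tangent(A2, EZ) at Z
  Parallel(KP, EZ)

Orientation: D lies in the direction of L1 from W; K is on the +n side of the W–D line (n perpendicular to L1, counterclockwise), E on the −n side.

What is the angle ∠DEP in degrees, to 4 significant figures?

8.093°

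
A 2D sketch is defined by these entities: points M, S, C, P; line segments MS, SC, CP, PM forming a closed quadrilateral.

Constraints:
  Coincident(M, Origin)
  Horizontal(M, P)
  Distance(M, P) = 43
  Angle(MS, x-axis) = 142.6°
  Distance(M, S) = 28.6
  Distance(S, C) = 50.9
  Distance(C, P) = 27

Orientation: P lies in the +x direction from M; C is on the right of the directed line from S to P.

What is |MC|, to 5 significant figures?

22.344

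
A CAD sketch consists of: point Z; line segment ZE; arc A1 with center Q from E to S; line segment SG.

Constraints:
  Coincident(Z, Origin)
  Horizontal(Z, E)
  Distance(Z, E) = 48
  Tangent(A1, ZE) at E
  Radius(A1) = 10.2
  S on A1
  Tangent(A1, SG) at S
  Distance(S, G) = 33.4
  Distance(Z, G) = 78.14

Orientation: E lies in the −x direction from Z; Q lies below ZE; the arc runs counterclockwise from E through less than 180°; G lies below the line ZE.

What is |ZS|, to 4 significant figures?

58.18

Z is at the origin; ZE is horizontal with |ZE| = 48.0 and E on the −x side, so E = (-48.00, 0.000). Since A1 is tangent to ZE there, QE ⟂ ZE, so Q = E + (0, -10.2) = (-48.00, -10.20). Since QS ⟂ SG (tangency), |QG| = √(10.2² + 33.4²) = 34.92 regardless of where S sits on A1. So G lies on both circle(Z, 78.14) and circle(Q, 34.92); the below-ZE intersection is G = (-67.68, -39.05). S is the foot of the tangent from G: S = (-57.74, -7.162).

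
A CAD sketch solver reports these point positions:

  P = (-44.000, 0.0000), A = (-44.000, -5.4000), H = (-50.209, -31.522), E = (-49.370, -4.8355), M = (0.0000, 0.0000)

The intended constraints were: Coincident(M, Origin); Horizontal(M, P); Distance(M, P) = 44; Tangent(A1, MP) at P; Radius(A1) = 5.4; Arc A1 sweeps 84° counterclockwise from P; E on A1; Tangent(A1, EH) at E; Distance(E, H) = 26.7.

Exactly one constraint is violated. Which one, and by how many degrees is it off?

Tangent(A1, EH) at E — off by 4.20°.

M = (0.00, 0.00) ✓; M.y = 0.00, P.y = 0.00 ✓; |MP| = 44.00 ✓; ∠(AP, PM) = 90.00° ✓; |AP| = 5.400 ✓; bearing(A→E) − bearing(A→P) = 84.00° ✓; |AE| = 5.400 ✓; ∠(AE, EH) = 85.80° ✗; |EH| = 26.70 ✓.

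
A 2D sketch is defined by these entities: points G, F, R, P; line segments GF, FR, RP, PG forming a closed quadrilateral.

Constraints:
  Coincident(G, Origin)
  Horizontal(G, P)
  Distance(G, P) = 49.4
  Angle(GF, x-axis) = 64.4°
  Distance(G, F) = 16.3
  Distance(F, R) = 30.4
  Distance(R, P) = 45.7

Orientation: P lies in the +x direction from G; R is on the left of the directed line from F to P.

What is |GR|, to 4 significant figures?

46.48

G is at the origin; GP is horizontal with |GP| = 49.4 and P in +x, so P = (49.4, 0). GF runs at 64.4° with |GF| = 16.3, so F = (7.043, 14.70). R is determined by |FR| = 30.4 and |RP| = 45.7 together: it lies at the intersection of circle(F, 30.4) and circle(P, 45.7). With |FP| = 44.84, the foot of the radical line on FP is 9.433 from F and the perpendicular offset is √(30.4² − 9.433²) = 28.90. Taking the left-of-FP solution: R = (25.43, 38.91).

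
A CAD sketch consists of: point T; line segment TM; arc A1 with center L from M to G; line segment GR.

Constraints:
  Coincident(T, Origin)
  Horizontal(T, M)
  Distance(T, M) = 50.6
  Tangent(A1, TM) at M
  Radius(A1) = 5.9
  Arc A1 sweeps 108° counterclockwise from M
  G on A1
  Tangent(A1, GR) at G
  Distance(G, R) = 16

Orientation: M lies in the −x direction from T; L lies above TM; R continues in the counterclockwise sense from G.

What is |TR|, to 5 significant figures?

54.950

T is at the origin; TM is horizontal with |TM| = 50.6 and M on the −x side, so M = (-50.600, 0.0000). A1 meets TM tangentially, so LM is at right angles to TM, so L = M + (0, 5.9) = (-50.600, 5.9000). On A1, M sits at bearing -90° from L; a 108° counterclockwise sweep puts G at bearing 18°, so G = L + 5.9·(cos 18°, sin 18°) = (-44.989, 7.7232). Tangency of A1 to GR means the radius LG is perpendicular to GR, so GR runs along (−sin 18°, cos 18°); with |GR| = 16.0, R = (-49.933, 22.940). Then |TR| = |R − T| = 54.950.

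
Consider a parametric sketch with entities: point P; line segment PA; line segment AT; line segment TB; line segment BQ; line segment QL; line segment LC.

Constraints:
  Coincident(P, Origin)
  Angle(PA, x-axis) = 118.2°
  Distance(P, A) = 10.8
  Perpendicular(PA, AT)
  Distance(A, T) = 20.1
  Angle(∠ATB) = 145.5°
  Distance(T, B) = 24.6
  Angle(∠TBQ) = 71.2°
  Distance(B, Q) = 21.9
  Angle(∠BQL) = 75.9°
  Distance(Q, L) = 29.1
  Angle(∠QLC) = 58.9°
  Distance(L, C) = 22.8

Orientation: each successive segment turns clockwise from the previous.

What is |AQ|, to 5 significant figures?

35.365

P is at the origin; PA runs at 118.2° with length 10.8, so A = (-5.1035, 9.5181). PA ⟂ AT, so AT runs at 28.200°; with |AT| = 20.1, T = (12.611, 19.016). ∠ATB = 145.5° gives TB at -6.3000° from the x-axis; with |TB| = 24.6, B = (37.062, 16.317). ∠TBQ = 71.2° gives BQ at -115.10° from the x-axis; with |BQ| = 21.9, Q = (27.772, -3.5151). Then |AQ| = |Q − A| = 35.365.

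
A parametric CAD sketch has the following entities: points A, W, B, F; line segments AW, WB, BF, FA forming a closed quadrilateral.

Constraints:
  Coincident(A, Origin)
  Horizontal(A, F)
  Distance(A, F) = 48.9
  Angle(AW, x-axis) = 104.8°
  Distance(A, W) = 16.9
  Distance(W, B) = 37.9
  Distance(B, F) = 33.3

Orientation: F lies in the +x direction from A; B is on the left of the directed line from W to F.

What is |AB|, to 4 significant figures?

42.52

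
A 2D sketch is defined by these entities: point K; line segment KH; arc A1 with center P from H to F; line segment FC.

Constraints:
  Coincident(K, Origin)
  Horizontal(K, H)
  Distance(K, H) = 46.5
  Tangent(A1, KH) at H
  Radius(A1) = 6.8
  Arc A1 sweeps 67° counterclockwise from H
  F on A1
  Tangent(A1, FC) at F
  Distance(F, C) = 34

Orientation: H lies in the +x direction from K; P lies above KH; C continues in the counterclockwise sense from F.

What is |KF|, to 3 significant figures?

52.9

The tangent condition forces PH to be normal to KH, so P = H + (0, 6.8) = (46.5, 6.80). On A1, H sits at bearing -90° from P; a 67° counterclockwise sweep puts F at bearing -23°, so F = P + 6.8·(cos -23°, sin -23°) = (52.8, 4.14). Then |KF| = |F − K| = 52.9.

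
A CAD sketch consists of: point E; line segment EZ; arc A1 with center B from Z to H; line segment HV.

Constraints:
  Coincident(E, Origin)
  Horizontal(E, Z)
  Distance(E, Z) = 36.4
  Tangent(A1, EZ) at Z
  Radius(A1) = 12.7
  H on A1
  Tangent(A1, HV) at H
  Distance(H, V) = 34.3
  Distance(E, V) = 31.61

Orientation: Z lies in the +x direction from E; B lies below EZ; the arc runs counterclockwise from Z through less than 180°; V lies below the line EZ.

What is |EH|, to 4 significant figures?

26.97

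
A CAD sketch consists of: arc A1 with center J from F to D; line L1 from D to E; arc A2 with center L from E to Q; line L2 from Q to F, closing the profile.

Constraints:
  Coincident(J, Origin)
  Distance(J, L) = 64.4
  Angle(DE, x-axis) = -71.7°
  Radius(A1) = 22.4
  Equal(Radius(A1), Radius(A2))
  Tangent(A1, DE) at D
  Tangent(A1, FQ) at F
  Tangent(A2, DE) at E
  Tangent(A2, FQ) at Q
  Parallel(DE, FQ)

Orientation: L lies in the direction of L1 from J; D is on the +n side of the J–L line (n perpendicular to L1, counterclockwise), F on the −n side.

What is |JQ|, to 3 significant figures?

68.2

Tangency of A1 to both parallel lines with radius 22.4 puts D and F at J ± 22.4·n: D = (21.3, 7.03), F = (-21.3, -7.03). Equal radii place E and Q the same way about L: E = L + 22.4·n = (41.5, -54.1), Q = L − 22.4·n = (-1.05, -68.2). Then |JQ| = |Q − J| = 68.2.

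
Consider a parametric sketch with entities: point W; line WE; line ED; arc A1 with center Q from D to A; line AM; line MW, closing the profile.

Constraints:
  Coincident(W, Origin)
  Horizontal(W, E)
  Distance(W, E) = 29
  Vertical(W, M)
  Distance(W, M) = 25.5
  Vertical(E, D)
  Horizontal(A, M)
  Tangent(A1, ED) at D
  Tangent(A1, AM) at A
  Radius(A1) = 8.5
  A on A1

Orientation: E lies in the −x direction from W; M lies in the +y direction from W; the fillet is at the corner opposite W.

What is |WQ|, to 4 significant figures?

26.63

W is at the origin; WE is horizontal with |WE| = 29.0 and E on the −x side, so E = (-29.00, 0.000). WM is vertical with |WM| = 25.5 and M on the +y side, so M = (0.000, 25.50). The virtual corner opposite W is at (-29.00, 25.50). The tangent condition forces QD to be normal to ED and the tangent condition forces QA to be normal to AM, with radius 8.5, so the center Q sits 8.5 in from both sides at Q = (-20.50, 17.00). Then |WQ| = |Q − W| = 26.63.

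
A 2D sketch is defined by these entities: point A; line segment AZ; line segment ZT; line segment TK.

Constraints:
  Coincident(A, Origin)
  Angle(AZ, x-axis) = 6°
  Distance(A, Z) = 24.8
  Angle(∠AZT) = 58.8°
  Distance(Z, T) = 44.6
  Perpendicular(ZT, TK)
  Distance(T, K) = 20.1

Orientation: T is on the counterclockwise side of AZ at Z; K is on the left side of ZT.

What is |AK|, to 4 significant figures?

31.77

A is at the origin; AZ runs at 6.0° with length 24.8, so Z = 24.8·(cos 6.0°, sin 6.0°) = (24.66, 2.592). ∠AZT = 58.8°, so ZT runs at 6.0° + (180° − 58.8°) = 127.2° from the x-axis; with |ZT| = 44.6, T = Z + 44.6·(cos 127.2°, sin 127.2°) = (-2.301, 38.12). ZT is perpendicular to TK; with |TK| = 20.1 on the left of ZT, K = T + 20.1·(-0.7965, -0.6046) = (-18.31, 25.97). Then |AK| = |K − A| = 31.77.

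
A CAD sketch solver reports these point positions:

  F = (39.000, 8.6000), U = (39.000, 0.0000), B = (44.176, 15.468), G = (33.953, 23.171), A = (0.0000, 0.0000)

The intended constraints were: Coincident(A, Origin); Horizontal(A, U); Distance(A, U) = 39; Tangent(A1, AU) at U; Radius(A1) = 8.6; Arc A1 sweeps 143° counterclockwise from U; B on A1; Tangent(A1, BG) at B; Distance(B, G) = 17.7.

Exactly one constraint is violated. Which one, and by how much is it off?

Distance(B, G) = 17.7 — off by 4.90.

A = (0.00, 0.00) ✓; A.y = 0.00, U.y = 0.00 ✓; |AU| = 39.00 ✓; ∠(FU, UA) = 90.00° ✓; |FU| = 8.600 ✓; bearing(F→B) − bearing(F→U) = 143.0° ✓; |FB| = 8.600 ✓; ∠(FB, BG) = 89.99° ✓; |BG| = 12.80 ✗.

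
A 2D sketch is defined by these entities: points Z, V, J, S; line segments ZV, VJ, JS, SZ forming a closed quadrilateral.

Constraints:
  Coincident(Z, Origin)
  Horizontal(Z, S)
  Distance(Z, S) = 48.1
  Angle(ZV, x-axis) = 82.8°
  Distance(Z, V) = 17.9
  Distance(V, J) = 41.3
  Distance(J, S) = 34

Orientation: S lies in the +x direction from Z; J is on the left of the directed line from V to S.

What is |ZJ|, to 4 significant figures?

52.39

Checks: |VJ| = 41.30 ✓; |JS| = 34.00 ✓.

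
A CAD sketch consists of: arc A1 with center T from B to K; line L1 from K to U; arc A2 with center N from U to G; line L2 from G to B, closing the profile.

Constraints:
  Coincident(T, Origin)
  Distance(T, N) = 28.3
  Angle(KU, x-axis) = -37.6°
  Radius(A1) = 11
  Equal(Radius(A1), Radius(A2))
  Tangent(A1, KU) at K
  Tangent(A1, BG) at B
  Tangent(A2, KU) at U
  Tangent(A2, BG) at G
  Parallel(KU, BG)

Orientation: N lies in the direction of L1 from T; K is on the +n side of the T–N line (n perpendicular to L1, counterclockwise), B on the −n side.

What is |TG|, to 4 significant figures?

30.36

The slot axis is L1's direction at -37.6°, so u = (cos -37.6°, sin -37.6°) = (0.7923, -0.6101) and n = (−sin -37.6°, cos -37.6°) = (0.6101, 0.7923). T is at the origin and N lies 28.3 along u from T, so N = 28.3·u = (22.42, -17.27). Tangency of A1 to both parallel lines with radius 11.0 puts K and B at T ± 11.0·n: K = (6.712, 8.715), B = (-6.712, -8.715). Equal radii place U and G the same way about N: U = N + 11.0·n = (29.13, -8.552), G = N − 11.0·n = (15.71, -25.98). Then |TG| = |G − T| = 30.36.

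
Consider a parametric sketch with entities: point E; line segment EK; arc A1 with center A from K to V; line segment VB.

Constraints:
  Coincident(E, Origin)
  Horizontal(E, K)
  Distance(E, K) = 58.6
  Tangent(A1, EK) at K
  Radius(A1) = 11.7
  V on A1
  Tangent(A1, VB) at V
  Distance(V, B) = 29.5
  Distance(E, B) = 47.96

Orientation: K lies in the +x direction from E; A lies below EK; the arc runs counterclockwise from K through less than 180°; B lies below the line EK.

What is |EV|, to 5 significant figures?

48.568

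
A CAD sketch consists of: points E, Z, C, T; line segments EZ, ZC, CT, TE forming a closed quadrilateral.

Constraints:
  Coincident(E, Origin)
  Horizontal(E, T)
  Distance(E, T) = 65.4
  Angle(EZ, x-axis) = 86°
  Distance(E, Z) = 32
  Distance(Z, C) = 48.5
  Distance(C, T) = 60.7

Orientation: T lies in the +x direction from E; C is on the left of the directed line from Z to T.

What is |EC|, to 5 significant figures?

71.750

Checks: E = (0.00, 0.00) ✓; |ZC| = 48.50 ✓; |CT| = 60.70 ✓.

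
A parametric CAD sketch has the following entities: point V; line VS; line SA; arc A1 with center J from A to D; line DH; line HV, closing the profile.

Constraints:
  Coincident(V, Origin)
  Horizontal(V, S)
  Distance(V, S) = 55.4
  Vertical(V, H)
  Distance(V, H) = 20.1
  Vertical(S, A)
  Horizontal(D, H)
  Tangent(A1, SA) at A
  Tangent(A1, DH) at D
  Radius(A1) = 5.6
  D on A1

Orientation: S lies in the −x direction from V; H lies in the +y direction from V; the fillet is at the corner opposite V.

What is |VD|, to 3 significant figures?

53.7

The virtual corner opposite V is at (-55.4, 20.1). Since A1 is tangent to SA there, JA ⟂ SA and since A1 is tangent to DH there, JD ⟂ DH, with radius 5.6, so the center J sits 5.6 in from both sides at J = (-49.8, 14.5). That places the tangent points at A = (-55.4, 14.5) on SA and D = (-49.8, 20.1) on DH. Then |VD| = |D − V| = 53.7.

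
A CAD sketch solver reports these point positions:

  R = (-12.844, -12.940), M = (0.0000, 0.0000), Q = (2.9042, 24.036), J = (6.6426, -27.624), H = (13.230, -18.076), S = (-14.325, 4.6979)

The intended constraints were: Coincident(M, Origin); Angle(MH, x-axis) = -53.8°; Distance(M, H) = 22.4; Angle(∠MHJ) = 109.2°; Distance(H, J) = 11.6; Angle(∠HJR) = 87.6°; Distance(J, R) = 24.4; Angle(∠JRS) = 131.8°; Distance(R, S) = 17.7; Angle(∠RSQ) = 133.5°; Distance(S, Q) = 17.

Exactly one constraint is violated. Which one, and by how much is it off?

Distance(S, Q) = 17 — off by 8.90.

M = (0.00, 0.00) ✓; MH at -53.80° ✓; |MH| = 22.40 ✓; ∠MHJ = 109.2° ✓; |HJ| = 11.60 ✓; ∠HJR = 87.60° ✓; |JR| = 24.40 ✓; ∠JRS = 131.8° ✓; |RS| = 17.70 ✓; ∠RSQ = 133.5° ✓; |SQ| = 25.90 ✗.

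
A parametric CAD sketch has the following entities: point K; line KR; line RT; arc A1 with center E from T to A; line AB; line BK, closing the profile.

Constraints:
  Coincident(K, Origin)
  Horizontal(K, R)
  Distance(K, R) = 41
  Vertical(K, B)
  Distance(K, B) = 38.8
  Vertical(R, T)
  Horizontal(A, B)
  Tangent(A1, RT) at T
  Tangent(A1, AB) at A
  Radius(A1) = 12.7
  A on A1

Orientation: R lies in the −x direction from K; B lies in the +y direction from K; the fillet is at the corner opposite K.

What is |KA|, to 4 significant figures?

48.02

K is at the origin; K and R share the same y with |KR| = 41.0 and R on the −x side, so R = (-41.00, 0.000). K and B share the same x with |KB| = 38.8 and B on the +y side, so B = (0.000, 38.80). The virtual corner opposite K is at (-41.00, 38.80). Tangency of A1 to RT means the radius ET is perpendicular to RT and tangency of A1 to AB means the radius EA is perpendicular to AB, with radius 12.7, so the center E sits 12.7 in from both sides at E = (-28.30, 26.10). That places the tangent points at T = (-41.00, 26.10) on RT and A = (-28.30, 38.80) on AB. Then |KA| = |A − K| = 48.02.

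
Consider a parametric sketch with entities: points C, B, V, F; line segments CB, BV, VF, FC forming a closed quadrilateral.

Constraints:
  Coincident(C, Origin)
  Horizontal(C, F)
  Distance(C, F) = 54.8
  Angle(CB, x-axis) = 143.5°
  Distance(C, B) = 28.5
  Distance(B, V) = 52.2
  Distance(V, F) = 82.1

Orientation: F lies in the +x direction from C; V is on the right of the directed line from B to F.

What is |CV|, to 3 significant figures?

40.1

C is at the origin; C and F share the same y with |CF| = 54.8 and F in +x, so F = (54.8, 0). CB runs at 143.5° with |CB| = 28.5, so B = (-22.9, 17.0). V is determined by |BV| = 52.2 and |VF| = 82.1 together: it lies at the intersection of circle(B, 52.2) and circle(F, 82.1). With |BF| = 79.5, the foot of the radical line on BF is 14.5 from B and the perpendicular offset is √(52.2² − 14.5²) = 50.1. Taking the right-of-BF solution: V = (-19.4, -35.1).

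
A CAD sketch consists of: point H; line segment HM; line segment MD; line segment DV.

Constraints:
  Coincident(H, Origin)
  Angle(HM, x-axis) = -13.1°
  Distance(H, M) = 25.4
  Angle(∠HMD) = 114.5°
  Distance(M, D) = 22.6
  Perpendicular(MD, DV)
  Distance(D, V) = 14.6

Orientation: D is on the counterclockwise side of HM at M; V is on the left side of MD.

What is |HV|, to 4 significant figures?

34.21

H is at the origin; HM runs at -13.1° with length 25.4, so M = 25.4·(cos -13.1°, sin -13.1°) = (24.74, -5.757). ∠HMD = 114.5°, so MD runs at -13.1° + (180° − 114.5°) = 52.40° from the x-axis; with |MD| = 22.6, D = M + 22.6·(cos 52.40°, sin 52.40°) = (38.53, 12.15). MD ⟂ DV; with |DV| = 14.6 on the left of MD, V = D + 14.6·(-0.7923, 0.6101) = (26.96, 21.06). Then |HV| = |V − H| = 34.21.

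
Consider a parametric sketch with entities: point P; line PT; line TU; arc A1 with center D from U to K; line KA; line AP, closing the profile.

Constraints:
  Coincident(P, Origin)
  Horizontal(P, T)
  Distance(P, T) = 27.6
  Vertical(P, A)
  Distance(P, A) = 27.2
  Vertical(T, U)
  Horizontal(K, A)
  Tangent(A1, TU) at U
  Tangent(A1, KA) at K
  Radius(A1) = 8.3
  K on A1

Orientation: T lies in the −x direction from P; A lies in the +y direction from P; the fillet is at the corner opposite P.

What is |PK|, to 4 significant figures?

33.35

P is at the origin; P and T share the same y with |PT| = 27.6 and T on the −x side, so T = (-27.60, 0.000). P and A share the same x with |PA| = 27.2 and A on the +y side, so A = (0.000, 27.20). The virtual corner opposite P is at (-27.60, 27.20). The tangent condition forces DU to be normal to TU and the tangent condition forces DK to be normal to KA, with radius 8.3, so the center D sits 8.3 in from both sides at D = (-19.30, 18.90). That places the tangent points at U = (-27.60, 18.90) on TU and K = (-19.30, 27.20) on KA. Then |PK| = |K − P| = 33.35.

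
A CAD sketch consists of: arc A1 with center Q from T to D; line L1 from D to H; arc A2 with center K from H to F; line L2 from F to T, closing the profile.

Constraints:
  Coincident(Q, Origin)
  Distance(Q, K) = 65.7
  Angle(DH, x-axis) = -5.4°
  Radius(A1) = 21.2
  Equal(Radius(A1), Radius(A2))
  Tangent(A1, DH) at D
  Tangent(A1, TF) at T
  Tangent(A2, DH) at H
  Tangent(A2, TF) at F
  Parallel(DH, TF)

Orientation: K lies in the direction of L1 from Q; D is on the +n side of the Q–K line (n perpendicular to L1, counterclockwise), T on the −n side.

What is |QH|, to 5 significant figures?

69.036

The slot axis is L1's direction at -5.4°, so u = (cos -5.4°, sin -5.4°) = (0.99556, -0.094108) and n = (−sin -5.4°, cos -5.4°) = (0.094108, 0.99556). Q is at the origin and K lies 65.7 along u from Q, so K = 65.7·u = (65.408, -6.1829). Tangency of A1 to both parallel lines with radius 21.2 puts D and T at Q ± 21.2·n: D = (1.9951, 21.106), T = (-1.9951, -21.106). Equal radii place H and F the same way about K: H = K + 21.2·n = (67.404, 14.923), F = K − 21.2·n = (63.413, -27.289). Then |QH| = |H − Q| = 69.036.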